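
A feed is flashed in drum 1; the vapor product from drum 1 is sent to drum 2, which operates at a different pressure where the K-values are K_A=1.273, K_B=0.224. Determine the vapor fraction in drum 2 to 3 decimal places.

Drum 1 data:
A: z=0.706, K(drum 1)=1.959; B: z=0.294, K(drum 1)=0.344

Drum 1:
Rachford–Rice: g(ψ₁) = Σ zᵢ(Kᵢ−1)/(1+ψ₁(Kᵢ−1)) = 0.
Check two-phase: ΣzᵢKᵢ = 1.484 > 1 and Σzᵢ/Kᵢ = 1.215 > 1, so g(0) = 0.484 > 0 and g(1) = -0.215 < 0.
Binary case is linear: z₁(K₁−1)(1+ψ₁(K₂−1)) + z₂(K₂−1)(1+ψ₁(K₁−1)) = 0
⇒ ψ₁ = [z₁(K₁−1)+z₂(K₂−1)] / [−(K₁−1)(K₂−1)] = 0.4842/0.6291 = 0.770
Drum-1 compositions:
  A: x = 0.406, y = 0.796
  B: x = 0.594, y = 0.204
Drum-2 feed = drum-1 vapor: z₂ = (0.7957, 0.2043).
Drum 2:
Material balance + equilibrium reduce to Σ zᵢ(Kᵢ−1)/(1+ψ₂(Kᵢ−1)) = 0.
Feasibility: ΣzᵢKᵢ = 1.059, Σzᵢ/Kᵢ = 1.537 — both > 1, two phases present.
Binary case is linear: z₁(K₁−1)(1+ψ₂(K₂−1)) + z₂(K₂−1)(1+ψ₂(K₁−1)) = 0
⇒ ψ₂ = [z₁(K₁−1)+z₂(K₂−1)] / [−(K₁−1)(K₂−1)] = 0.0587/0.2118 = 0.277
  A: x = 0.740, y = 0.942
  B: x = 0.260, y = 0.058

V/F (drum 2) = 0.277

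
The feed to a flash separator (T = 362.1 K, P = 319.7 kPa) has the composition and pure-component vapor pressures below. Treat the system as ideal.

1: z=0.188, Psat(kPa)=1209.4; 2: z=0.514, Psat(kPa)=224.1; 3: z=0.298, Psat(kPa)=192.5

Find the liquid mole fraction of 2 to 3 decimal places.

x_2 = 0.559

Raoult's law: Kᵢ = Pᵢˢᵃᵗ/P = Pᵢˢᵃᵗ/319.7.
  K_1 = 1209.4/319.7 = 3.78292, K_2 = 224.1/319.7 = 0.70097, K_3 = 192.5/319.7 = 0.60213
Material balance + equilibrium reduce to Σ zᵢ(Kᵢ−1)/(1+ψ(Kᵢ−1)) = 0.
Check two-phase: ΣzᵢKᵢ = 1.251 > 1 and Σzᵢ/Kᵢ = 1.278 > 1, so g(0) = 0.251 > 0 and g(1) = -0.278 < 0.
Newton iteration, ψ⁰ = 0.5:
  ψ = 0.500: g = -0.1100, g' = -0.392 → ψ = 0.219
  ψ = 0.219: g = 0.0306, g' = -0.671 → ψ = 0.265
  ψ = 0.265: g = 0.0018, g' = -0.596 → ψ = 0.268
Converged at ψ = 0.268.
Compositions from xᵢ = zᵢ/(1+ψ(Kᵢ−1)), yᵢ = Kᵢxᵢ:
  1: x = 0.108, y = 0.408
  2: x = 0.559, y = 0.392
  3: x = 0.334, y = 0.201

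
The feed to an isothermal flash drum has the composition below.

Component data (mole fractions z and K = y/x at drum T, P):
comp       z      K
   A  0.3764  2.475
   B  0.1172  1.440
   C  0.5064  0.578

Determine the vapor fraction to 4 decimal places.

Rachford–Rice: g(ψ) = Σ zᵢ(Kᵢ−1)/(1+ψ(Kᵢ−1)) = 0.
Check two-phase: ΣzᵢKᵢ = 1.3931 > 1 and Σzᵢ/Kᵢ = 1.1096 > 1, so g(0) = 0.3931 > 0 and g(1) = -0.1096 < 0.
Iterate (Newton) starting at ψ = 0.5:
  ψ = 0.5000: g = 0.09095, g' = -0.4314 → ψ = 0.7108
  ψ = 0.7108: g = 0.00503, g' = -0.3923 → ψ = 0.7237
Converged at ψ = 0.7237.

ψ = 0.7237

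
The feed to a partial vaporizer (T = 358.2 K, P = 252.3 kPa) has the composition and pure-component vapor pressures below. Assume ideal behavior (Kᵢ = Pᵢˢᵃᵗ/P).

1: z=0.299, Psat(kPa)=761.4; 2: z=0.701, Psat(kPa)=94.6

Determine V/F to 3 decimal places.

Raoult's law: Kᵢ = Pᵢˢᵃᵗ/P = Pᵢˢᵃᵗ/252.3.
  K_1 = 761.4/252.3 = 3.01784, K_2 = 94.6/252.3 = 0.37495
Rachford–Rice: g(V/F) = Σ zᵢ(Kᵢ−1)/(1+V/F(Kᵢ−1)) = 0.
Check two-phase: ΣzᵢKᵢ = 1.165 > 1 and Σzᵢ/Kᵢ = 1.969 > 1, so g(0) = 0.165 > 0 and g(1) = -0.969 < 0.
Binary case is linear: z₁(K₁−1)(1+V/F(K₂−1)) + z₂(K₂−1)(1+V/F(K₁−1)) = 0
⇒ V/F = [z₁(K₁−1)+z₂(K₂−1)] / [−(K₁−1)(K₂−1)] = 0.1652/1.2612 = 0.131

V/F = 0.131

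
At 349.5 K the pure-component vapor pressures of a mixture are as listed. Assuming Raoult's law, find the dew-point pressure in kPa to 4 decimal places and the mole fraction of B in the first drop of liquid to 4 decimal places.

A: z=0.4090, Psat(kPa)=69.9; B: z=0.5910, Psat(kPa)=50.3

Pdew = 56.8159 kPa, x_B = 0.6676

At the dew point ψ → 1, so Σzᵢ/Kᵢ = 1 with Kᵢ = Pᵢˢᵃᵗ/P ⇒ 1/P = Σzᵢ/Pᵢˢᵃᵗ.
1/P = 0.4090/69.9 + 0.5910/50.3 = 0.0176007 ⇒ P = 56.8159 kPa
xᵢ = zᵢP/Pᵢˢᵃᵗ ⇒ x_B = 0.5910·56.8159/50.3 = 0.6676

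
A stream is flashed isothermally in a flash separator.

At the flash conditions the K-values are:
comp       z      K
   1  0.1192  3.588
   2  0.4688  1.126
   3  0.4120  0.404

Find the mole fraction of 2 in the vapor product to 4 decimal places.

Newton iteration, ψ⁰ = 0.47:
  ψ = 0.4700: g = -0.14615, g' = -0.4516 → ψ = 0.1464
  ψ = 0.1464: g = 0.01273, g' = -0.6028 → ψ = 0.1675
  ψ = 0.1675: g = 0.00029, g' = -0.5763 → ψ = 0.1680
Converged at ψ = 0.1680.
Compositions from xᵢ = zᵢ/(1+ψ(Kᵢ−1)), yᵢ = Kᵢxᵢ:
  1: x = 0.0831, y = 0.2981
  2: x = 0.4591, y = 0.5169
  3: x = 0.4578, y = 0.1850

y_2 = 0.5169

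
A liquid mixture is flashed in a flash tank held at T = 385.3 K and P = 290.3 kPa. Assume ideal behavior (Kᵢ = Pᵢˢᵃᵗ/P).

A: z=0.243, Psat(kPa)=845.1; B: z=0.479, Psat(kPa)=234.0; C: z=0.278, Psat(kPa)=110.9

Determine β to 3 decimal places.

β = 0.274

Raoult's law: Kᵢ = Pᵢˢᵃᵗ/P = Pᵢˢᵃᵗ/290.3.
  K_A = 845.1/290.3 = 2.91113, K_B = 234.0/290.3 = 0.80606, K_C = 110.9/290.3 = 0.38202
Rachford–Rice: g(β) = Σ zᵢ(Kᵢ−1)/(1+β(Kᵢ−1)) = 0.
g(0) = ΣzᵢKᵢ − 1 = 0.200 and g(1) = 1 − Σzᵢ/Kᵢ = -0.405, so a root lies in (0, 1).
Newton–Raphson from β = 0.5:
  β = 0.500: g = -0.1140, g' = -0.477 → β = 0.261
  β = 0.261: g = 0.0073, g' = -0.566 → β = 0.274
Converged at β = 0.274.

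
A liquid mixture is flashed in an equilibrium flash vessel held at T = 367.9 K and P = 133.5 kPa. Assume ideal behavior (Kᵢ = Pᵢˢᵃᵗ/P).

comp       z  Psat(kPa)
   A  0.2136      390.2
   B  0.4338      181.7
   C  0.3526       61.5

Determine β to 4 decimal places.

Raoult's law: Kᵢ = Pᵢˢᵃᵗ/P = Pᵢˢᵃᵗ/133.5.
  K_A = 390.2/133.5 = 2.922846, K_B = 181.7/133.5 = 1.361049, K_C = 61.5/133.5 = 0.460674
Rachford–Rice: g(β) = Σ zᵢ(Kᵢ−1)/(1+β(Kᵢ−1)) = 0.
g(0) = ΣzᵢKᵢ − 1 = 0.3772 and g(1) = 1 − Σzᵢ/Kᵢ = -0.1572, so a root lies in (0, 1).
Iterate (Newton) starting at β = 0.6:
  β = 0.6000: g = 0.03830, g' = -0.4326 → β = 0.6885
  β = 0.6885: g = -0.00032, g' = -0.4420 → β = 0.6878
Converged at β = 0.6878.

β = 0.6878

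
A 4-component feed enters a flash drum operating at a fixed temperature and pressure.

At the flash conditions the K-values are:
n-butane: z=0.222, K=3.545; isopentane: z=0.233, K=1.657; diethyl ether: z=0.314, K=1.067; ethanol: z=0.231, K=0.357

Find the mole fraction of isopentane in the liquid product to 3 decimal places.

x_isopentane = 0.153

Let ψ = V/F and solve Σ zᵢ(Kᵢ−1)/(1+ψ(Kᵢ−1)) = 0.
Feasibility: ΣzᵢKᵢ = 1.591, Σzᵢ/Kᵢ = 1.145 — both > 1, two phases present.
Iterate (Newton) starting at ψ = 0.55:
  ψ = 0.550: g = 0.1384, g' = -0.534 → ψ = 0.809
  ψ = 0.809: g = -0.0051, g' = -0.613 → ψ = 0.801
Converged at ψ = 0.801.
Compositions from xᵢ = zᵢ/(1+ψ(Kᵢ−1)), yᵢ = Kᵢxᵢ:
  n-butane: x = 0.073, y = 0.259
  isopentane: x = 0.153, y = 0.253
  diethyl ether: x = 0.298, y = 0.318
  ethanol: x = 0.476, y = 0.170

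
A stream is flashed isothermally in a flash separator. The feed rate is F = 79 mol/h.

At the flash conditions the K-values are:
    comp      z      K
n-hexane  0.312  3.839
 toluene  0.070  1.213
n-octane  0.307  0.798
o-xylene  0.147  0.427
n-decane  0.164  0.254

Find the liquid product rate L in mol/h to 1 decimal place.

L = 39.8 mol/h

Let β = V/F and solve Σ zᵢ(Kᵢ−1)/(1+β(Kᵢ−1)) = 0.
g(0) = ΣzᵢKᵢ − 1 = 0.632 and g(1) = 1 − Σzᵢ/Kᵢ = -0.514, so a root lies in (0, 1).
Newton iteration, β⁰ = 0.5:
  β = 0.500: g = -0.0026, g' = -0.775 → β = 0.497
Converged at β = 0.497.
Then V = β·F = 0.4967·79 = 39.2 mol/h and L = F − V = 39.8 mol/h.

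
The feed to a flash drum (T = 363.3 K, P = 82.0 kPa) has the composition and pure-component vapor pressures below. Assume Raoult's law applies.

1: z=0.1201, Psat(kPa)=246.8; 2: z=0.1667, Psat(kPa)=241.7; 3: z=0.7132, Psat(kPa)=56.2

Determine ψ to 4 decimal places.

Raoult's law: Kᵢ = Pᵢˢᵃᵗ/P = Pᵢˢᵃᵗ/82.0.
  K_1 = 246.8/82.0 = 3.009756, K_2 = 241.7/82.0 = 2.947561, K_3 = 56.2/82.0 = 0.685366
Newton–Raphson from ψ = 0.46:
  ψ = 0.4600: g = 0.03430, g' = -0.4034 → ψ = 0.5450
  ψ = 0.5450: g = 0.00184, g' = -0.3621 → ψ = 0.5501
Converged at ψ = 0.5501.

ψ = 0.5501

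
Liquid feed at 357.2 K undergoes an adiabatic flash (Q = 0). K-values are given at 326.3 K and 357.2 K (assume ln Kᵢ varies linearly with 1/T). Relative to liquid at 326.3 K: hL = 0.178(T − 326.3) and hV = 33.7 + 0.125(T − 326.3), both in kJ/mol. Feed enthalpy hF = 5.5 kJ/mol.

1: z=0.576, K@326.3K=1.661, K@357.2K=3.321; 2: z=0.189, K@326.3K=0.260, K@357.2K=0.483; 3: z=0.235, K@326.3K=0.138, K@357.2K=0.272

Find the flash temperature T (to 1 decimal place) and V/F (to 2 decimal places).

T = 328.4 K, V/F = 0.15

Adiabatic flash: solve Rachford–Rice at each trial T, then check hF = ψ·hV(T) + (1−ψ)·hL(T).
  T = 326.3 K: K = (1.661, 0.260, 0.138), RR gives ψ = 0.072, H_out = 2.410 kJ/mol
  T = 357.2 K: K = (3.321, 0.483, 0.272), RR gives ψ = 0.707, H_out = 28.159 kJ/mol
  T = 341.8 K: K = (2.388, 0.360, 0.197), RR gives ψ = 0.478, H_out = 18.476 kJ/mol
  T = 334.1 K: K = (2.003, 0.307, 0.166), RR gives ψ = 0.322, H_out = 12.105 kJ/mol
  T = 330.2 K: K = (1.826, 0.283, 0.151), RR gives ψ = 0.215, H_out = 7.885 kJ/mol
  T = 328.2 K: K = (1.740, 0.271, 0.144), RR gives ψ = 0.147, H_out = 5.279 kJ/mol
Linear interpolation between T = 328.2 (H_out = 5.279) and T = 330.2 (H_out = 7.885) on hF = 5.5 gives T ≈ 328.4 K, at which ψ = 0.15.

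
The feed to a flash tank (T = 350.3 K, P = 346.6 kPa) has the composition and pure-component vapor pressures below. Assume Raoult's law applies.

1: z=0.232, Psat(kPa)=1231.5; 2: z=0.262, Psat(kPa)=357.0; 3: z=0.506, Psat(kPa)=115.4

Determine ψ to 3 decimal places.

Raoult's law: Kᵢ = Pᵢˢᵃᵗ/P = Pᵢˢᵃᵗ/346.6.
  K_1 = 1231.5/346.6 = 3.55309, K_2 = 357.0/346.6 = 1.03001, K_3 = 115.4/346.6 = 0.33295
Material balance + equilibrium reduce to Σ zᵢ(Kᵢ−1)/(1+ψ(Kᵢ−1)) = 0.
Check two-phase: ΣzᵢKᵢ = 1.263 > 1 and Σzᵢ/Kᵢ = 1.839 > 1, so g(0) = 0.263 > 0 and g(1) = -0.839 < 0.
Iterate (Newton) starting at ψ = 0.5:
  ψ = 0.500: g = -0.2385, g' = -0.799 → ψ = 0.201
  ψ = 0.201: g = 0.0090, g' = -0.960 → ψ = 0.211
Converged at ψ = 0.211.

ψ = 0.211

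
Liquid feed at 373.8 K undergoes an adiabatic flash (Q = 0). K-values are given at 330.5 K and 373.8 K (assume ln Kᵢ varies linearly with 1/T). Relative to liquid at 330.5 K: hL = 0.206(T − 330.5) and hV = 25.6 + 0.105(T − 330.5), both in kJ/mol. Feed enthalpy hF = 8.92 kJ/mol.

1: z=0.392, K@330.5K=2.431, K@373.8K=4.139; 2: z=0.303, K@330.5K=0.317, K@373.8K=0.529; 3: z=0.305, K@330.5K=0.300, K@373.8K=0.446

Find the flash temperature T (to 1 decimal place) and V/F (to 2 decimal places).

T = 341.7 K, V/F = 0.27

Adiabatic flash: solve Rachford–Rice at each trial T, then check hF = ψ·hV(T) + (1−ψ)·hL(T).
  T = 330.5 K: K = (2.431, 0.317, 0.300), RR gives ψ = 0.142, H_out = 3.635 kJ/mol
  T = 373.8 K: K = (4.139, 0.529, 0.446), RR gives ψ = 0.569, H_out = 20.996 kJ/mol
  T = 352.1 K: K = (3.222, 0.416, 0.370), RR gives ψ = 0.372, H_out = 13.157 kJ/mol
  T = 341.3 K: K = (2.811, 0.365, 0.334), RR gives ψ = 0.267, H_out = 8.764 kJ/mol
  T = 346.7 K: K = (3.013, 0.390, 0.352), RR gives ψ = 0.321, H_out = 11.026 kJ/mol
  T = 344.0 K: K = (2.911, 0.377, 0.343), RR gives ψ = 0.294, H_out = 9.914 kJ/mol
  T = 342.6 K: K = (2.859, 0.371, 0.339), RR gives ψ = 0.280, H_out = 9.323 kJ/mol
Linear interpolation between T = 341.3 (H_out = 8.764) and T = 342.6 (H_out = 9.323) on hF = 8.92 gives T ≈ 341.7 K, at which ψ = 0.27.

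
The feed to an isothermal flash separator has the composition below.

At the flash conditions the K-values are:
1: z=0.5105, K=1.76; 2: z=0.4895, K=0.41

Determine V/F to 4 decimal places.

V/F = 0.2212

Binary case is linear: z₁(K₁−1)(1+V/F(K₂−1)) + z₂(K₂−1)(1+V/F(K₁−1)) = 0
⇒ V/F = [z₁(K₁−1)+z₂(K₂−1)] / [−(K₁−1)(K₂−1)] = 0.09917/0.44840 = 0.2212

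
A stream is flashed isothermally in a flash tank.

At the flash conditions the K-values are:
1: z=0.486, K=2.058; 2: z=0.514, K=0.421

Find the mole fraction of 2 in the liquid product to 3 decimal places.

Let β = V/F and solve Σ zᵢ(Kᵢ−1)/(1+β(Kᵢ−1)) = 0.
Check two-phase: ΣzᵢKᵢ = 1.217 > 1 and Σzᵢ/Kᵢ = 1.457 > 1, so g(0) = 0.217 > 0 and g(1) = -0.457 < 0.
Binary case is linear: z₁(K₁−1)(1+β(K₂−1)) + z₂(K₂−1)(1+β(K₁−1)) = 0
⇒ β = [z₁(K₁−1)+z₂(K₂−1)] / [−(K₁−1)(K₂−1)] = 0.2166/0.6126 = 0.354
Compositions from xᵢ = zᵢ/(1+β(Kᵢ−1)), yᵢ = Kᵢxᵢ:
  1: x = 0.354, y = 0.728
  2: x = 0.646, y = 0.272

x_2 = 0.646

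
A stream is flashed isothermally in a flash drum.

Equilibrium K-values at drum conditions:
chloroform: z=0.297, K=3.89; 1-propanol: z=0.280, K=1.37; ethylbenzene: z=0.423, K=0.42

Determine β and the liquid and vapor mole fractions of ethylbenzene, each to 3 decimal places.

Let β = V/F and solve Σ zᵢ(Kᵢ−1)/(1+β(Kᵢ−1)) = 0.
g(0) = ΣzᵢKᵢ − 1 = 0.717 and g(1) = 1 − Σzᵢ/Kᵢ = -0.288, so a root lies in (0, 1).
Newton iteration, β⁰ = 0.33:
  β = 0.330: g = 0.2282, g' = -0.898 → β = 0.584
  β = 0.584: g = 0.0334, g' = -0.695 → β = 0.632
Converged at β = 0.632.
Compositions from xᵢ = zᵢ/(1+β(Kᵢ−1)), yᵢ = Kᵢxᵢ:
  chloroform: x = 0.105, y = 0.409
  1-propanol: x = 0.227, y = 0.311
  ethylbenzene: x = 0.668, y = 0.281

β = 0.632, x_ethylbenzene = 0.668, y_ethylbenzene = 0.281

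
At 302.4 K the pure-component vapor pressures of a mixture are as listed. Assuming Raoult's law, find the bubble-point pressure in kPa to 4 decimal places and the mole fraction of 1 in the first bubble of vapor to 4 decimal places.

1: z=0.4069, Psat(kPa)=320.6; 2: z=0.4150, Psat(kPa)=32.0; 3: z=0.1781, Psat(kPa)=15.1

At the bubble point ψ → 0, so ΣzᵢKᵢ = 1 with Kᵢ = Pᵢˢᵃᵗ/P ⇒ P = ΣzᵢPᵢˢᵃᵗ.
P = 0.4069·320.6 + 0.4150·32.0 + 0.1781·15.1 = 146.4215 kPa
yᵢ = zᵢPᵢˢᵃᵗ/P ⇒ y_1 = 0.4069·320.6/146.4215 = 0.8909

Pbub = 146.4215 kPa, y_1 = 0.8909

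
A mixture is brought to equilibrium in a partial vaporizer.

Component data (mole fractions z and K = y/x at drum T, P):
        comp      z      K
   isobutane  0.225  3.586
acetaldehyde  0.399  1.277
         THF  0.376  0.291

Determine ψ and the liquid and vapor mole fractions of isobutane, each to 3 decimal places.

ψ = 0.418, x_isobutane = 0.108, y_isobutane = 0.388

Material balance + equilibrium reduce to Σ zᵢ(Kᵢ−1)/(1+ψ(Kᵢ−1)) = 0.
g(0) = ΣzᵢKᵢ − 1 = 0.426 and g(1) = 1 − Σzᵢ/Kᵢ = -0.667, so a root lies in (0, 1).
Newton–Raphson from ψ = 0.5:
  ψ = 0.500: g = -0.0622, g' = -0.763 → ψ = 0.419
  ψ = 0.419: g = -0.0006, g' = -0.754 → ψ = 0.418
Converged at ψ = 0.418.
Compositions from xᵢ = zᵢ/(1+ψ(Kᵢ−1)), yᵢ = Kᵢxᵢ:
  isobutane: x = 0.108, y = 0.388
  acetaldehyde: x = 0.358, y = 0.457
  THF: x = 0.534, y = 0.155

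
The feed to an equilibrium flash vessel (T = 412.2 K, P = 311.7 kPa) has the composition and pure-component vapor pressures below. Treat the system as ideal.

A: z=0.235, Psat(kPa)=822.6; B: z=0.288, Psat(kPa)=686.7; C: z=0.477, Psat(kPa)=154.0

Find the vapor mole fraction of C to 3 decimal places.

y_C = 0.362

Raoult's law: Kᵢ = Pᵢˢᵃᵗ/P = Pᵢˢᵃᵗ/311.7.
  K_A = 822.6/311.7 = 2.63908, K_B = 686.7/311.7 = 2.20308, K_C = 154.0/311.7 = 0.49406
Newton–Raphson from β = 0.5:
  β = 0.500: g = 0.1050, g' = -0.572 → β = 0.684
  β = 0.684: g = 0.0029, g' = -0.551 → β = 0.689
Converged at β = 0.689.
Compositions from xᵢ = zᵢ/(1+β(Kᵢ−1)), yᵢ = Kᵢxᵢ:
  A: x = 0.110, y = 0.291
  B: x = 0.157, y = 0.347
  C: x = 0.732, y = 0.362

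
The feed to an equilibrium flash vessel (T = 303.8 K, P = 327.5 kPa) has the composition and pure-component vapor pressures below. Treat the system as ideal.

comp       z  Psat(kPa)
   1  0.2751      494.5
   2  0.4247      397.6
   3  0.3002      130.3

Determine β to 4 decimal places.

Raoult's law: Kᵢ = Pᵢˢᵃᵗ/P = Pᵢˢᵃᵗ/327.5.
  K_1 = 494.5/327.5 = 1.509924, K_2 = 397.6/327.5 = 1.214046, K_3 = 130.3/327.5 = 0.397863
Let β = V/F and solve Σ zᵢ(Kᵢ−1)/(1+β(Kᵢ−1)) = 0.
Feasibility: ΣzᵢKᵢ = 1.0504, Σzᵢ/Kᵢ = 1.2865 — both > 1, two phases present.
Iterate (Newton) starting at β = 0.5:
  β = 0.5000: g = -0.06473, g' = -0.2841 → β = 0.2722
  β = 0.2722: g = -0.00711, g' = -0.2282 → β = 0.2410
  β = 0.2410: g = -0.00008, g' = -0.2233 → β = 0.2407
Converged at β = 0.2407.

β = 0.2407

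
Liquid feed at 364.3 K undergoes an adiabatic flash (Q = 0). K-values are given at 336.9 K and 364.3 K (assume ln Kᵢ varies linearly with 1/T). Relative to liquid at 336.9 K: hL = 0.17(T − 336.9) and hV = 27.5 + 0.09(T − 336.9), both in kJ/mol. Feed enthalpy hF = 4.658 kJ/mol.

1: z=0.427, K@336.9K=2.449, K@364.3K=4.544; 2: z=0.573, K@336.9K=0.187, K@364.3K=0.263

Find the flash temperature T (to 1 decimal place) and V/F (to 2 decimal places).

Adiabatic flash: solve Rachford–Rice at each trial T, then check hF = ψ·hV(T) + (1−ψ)·hL(T).
  T = 336.9 K: K = (2.449, 0.187), RR gives ψ = 0.130, H_out = 3.569 kJ/mol
  T = 364.3 K: K = (4.544, 0.263), RR gives ψ = 0.418, H_out = 15.229 kJ/mol
  T = 350.6 K: K = (3.376, 0.223), RR gives ψ = 0.309, H_out = 10.478 kJ/mol
  T = 343.8 K: K = (2.888, 0.205), RR gives ψ = 0.234, H_out = 7.466 kJ/mol
  T = 340.4 K: K = (2.665, 0.196), RR gives ψ = 0.187, H_out = 5.682 kJ/mol
  T = 338.6 K: K = (2.552, 0.191), RR gives ψ = 0.159, H_out = 4.636 kJ/mol
Linear interpolation between T = 338.6 (H_out = 4.636) and T = 340.4 (H_out = 5.682) on hF = 4.658 gives T ≈ 338.6 K, at which ψ = 0.16.

T = 338.6 K, V/F = 0.16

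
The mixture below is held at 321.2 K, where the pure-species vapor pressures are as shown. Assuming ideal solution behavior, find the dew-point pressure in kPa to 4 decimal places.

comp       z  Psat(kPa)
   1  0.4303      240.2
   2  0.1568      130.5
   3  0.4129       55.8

At the dew point ψ → 1, so Σzᵢ/Kᵢ = 1 with Kᵢ = Pᵢˢᵃᵗ/P ⇒ 1/P = Σzᵢ/Pᵢˢᵃᵗ.
1/P = 0.4303/240.2 + 0.1568/130.5 + 0.4129/55.8 = 0.0103926 ⇒ P = 96.2223 kPa

Pdew = 96.2223 kPa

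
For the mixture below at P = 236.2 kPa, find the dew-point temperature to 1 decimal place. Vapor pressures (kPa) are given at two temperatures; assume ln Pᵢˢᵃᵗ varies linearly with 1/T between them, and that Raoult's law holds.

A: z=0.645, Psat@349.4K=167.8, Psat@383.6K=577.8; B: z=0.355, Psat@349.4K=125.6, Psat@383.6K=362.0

Dew-point temperature: Σzᵢ·P/Pᵢˢᵃᵗ(T) = 1. Interpolate ln Pᵢˢᵃᵗ = aᵢ + bᵢ/T.
  T = 349.4 K: ΣzᵢP/Pᵢˢᵃᵗ = 1.5755
  T = 383.6 K: ΣzᵢP/Pᵢˢᵃᵗ = 0.4953
  T = 366.5 K: ΣzᵢP/Pᵢˢᵃᵗ = 0.8590
  T = 357.9 K: ΣzᵢP/Pᵢˢᵃᵗ = 1.1567
  T = 362.2 K: ΣzᵢP/Pᵢˢᵃᵗ = 0.9950
  T = 360.0 K: ΣzᵢP/Pᵢˢᵃᵗ = 1.0742
Interpolating between 360.0 K and 362.2 K gives T ≈ 362.1 K.

T = 362.1 K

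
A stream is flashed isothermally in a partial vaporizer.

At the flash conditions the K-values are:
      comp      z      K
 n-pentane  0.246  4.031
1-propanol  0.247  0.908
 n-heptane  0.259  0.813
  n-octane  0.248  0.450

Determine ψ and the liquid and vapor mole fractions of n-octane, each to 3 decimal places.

Material balance + equilibrium reduce to Σ zᵢ(Kᵢ−1)/(1+ψ(Kᵢ−1)) = 0.
Feasibility: ΣzᵢKᵢ = 1.538, Σzᵢ/Kᵢ = 1.203 — both > 1, two phases present.
Newton iteration, ψ⁰ = 0.5:
  ψ = 0.500: g = 0.0310, g' = -0.513 → ψ = 0.560
  ψ = 0.560: g = 0.0010, g' = -0.481 → ψ = 0.563
Converged at ψ = 0.563.
Compositions from xᵢ = zᵢ/(1+ψ(Kᵢ−1)), yᵢ = Kᵢxᵢ:
  n-pentane: x = 0.091, y = 0.367
  1-propanol: x = 0.260, y = 0.237
  n-heptane: x = 0.289, y = 0.235
  n-octane: x = 0.359, y = 0.162

ψ = 0.563, x_n-octane = 0.359, y_n-octane = 0.162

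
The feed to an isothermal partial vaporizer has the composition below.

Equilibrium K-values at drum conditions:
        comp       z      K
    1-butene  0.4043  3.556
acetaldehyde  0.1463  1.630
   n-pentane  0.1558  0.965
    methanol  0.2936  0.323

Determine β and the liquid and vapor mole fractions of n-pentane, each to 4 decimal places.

β = 0.7583, x_n-pentane = 0.1600, y_n-pentane = 0.1544

Let β = V/F and solve Σ zᵢ(Kᵢ−1)/(1+β(Kᵢ−1)) = 0.
Feasibility: ΣzᵢKᵢ = 1.9213, Σzᵢ/Kᵢ = 1.2739 — both > 1, two phases present.
Newton iteration, β⁰ = 0.49:
  β = 0.4900: g = 0.22623, g' = -0.8560 → β = 0.7543
  β = 0.7543: g = 0.00364, g' = -0.8969 → β = 0.7583
Converged at β = 0.7583.
Compositions from xᵢ = zᵢ/(1+β(Kᵢ−1)), yᵢ = Kᵢxᵢ:
  1-butene: x = 0.1376, y = 0.4893
  acetaldehyde: x = 0.0990, y = 0.1614
  n-pentane: x = 0.1600, y = 0.1544
  methanol: x = 0.6034, y = 0.1949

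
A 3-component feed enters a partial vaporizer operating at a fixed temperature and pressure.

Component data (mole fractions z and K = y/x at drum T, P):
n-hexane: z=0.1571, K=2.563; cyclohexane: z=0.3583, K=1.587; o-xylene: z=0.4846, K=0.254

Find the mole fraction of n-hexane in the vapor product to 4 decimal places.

y_n-hexane = 0.3352

Material balance + equilibrium reduce to Σ zᵢ(Kᵢ−1)/(1+β(Kᵢ−1)) = 0.
Check two-phase: ΣzᵢKᵢ = 1.0944 > 1 and Σzᵢ/Kᵢ = 2.1949 > 1, so g(0) = 0.0944 > 0 and g(1) = -1.1949 < 0.
Iterate (Newton) starting at β = 0.5:
  β = 0.5000: g = -0.27614, g' = -0.8807 → β = 0.1865
  β = 0.1865: g = -0.04021, g' = -0.6943 → β = 0.1285
  β = 0.1285: g = 0.00018, g' = -0.7028 → β = 0.1288
Converged at β = 0.1288.
Compositions from xᵢ = zᵢ/(1+β(Kᵢ−1)), yᵢ = Kᵢxᵢ:
  n-hexane: x = 0.1308, y = 0.3352
  cyclohexane: x = 0.3331, y = 0.5287
  o-xylene: x = 0.5361, y = 0.1362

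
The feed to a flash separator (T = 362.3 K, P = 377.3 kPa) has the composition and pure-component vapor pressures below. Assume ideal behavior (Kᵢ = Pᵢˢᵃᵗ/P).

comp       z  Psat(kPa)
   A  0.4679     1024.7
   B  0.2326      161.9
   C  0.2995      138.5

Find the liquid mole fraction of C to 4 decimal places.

Raoult's law: Kᵢ = Pᵢˢᵃᵗ/P = Pᵢˢᵃᵗ/377.3.
  K_A = 1024.7/377.3 = 2.715876, K_B = 161.9/377.3 = 0.429102, K_C = 138.5/377.3 = 0.367082
Material balance + equilibrium reduce to Σ zᵢ(Kᵢ−1)/(1+ψ(Kᵢ−1)) = 0.
Feasibility: ΣzᵢKᵢ = 1.4805, Σzᵢ/Kᵢ = 1.5302 — both > 1, two phases present.
Newton iteration, ψ⁰ = 0.5:
  ψ = 0.5000: g = -0.03103, g' = -0.8043 → ψ = 0.4614
  ψ = 0.4614: g = 0.00006, g' = -0.8082 → ψ = 0.4615
Converged at ψ = 0.4615.
Compositions from xᵢ = zᵢ/(1+ψ(Kᵢ−1)), yᵢ = Kᵢxᵢ:
  A: x = 0.2611, y = 0.7092
  B: x = 0.3158, y = 0.1355
  C: x = 0.4231, y = 0.1553

x_C = 0.4231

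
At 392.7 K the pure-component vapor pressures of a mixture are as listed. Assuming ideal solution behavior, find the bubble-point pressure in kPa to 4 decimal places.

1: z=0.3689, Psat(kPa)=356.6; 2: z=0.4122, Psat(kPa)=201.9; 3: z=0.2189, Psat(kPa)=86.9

At the bubble point ψ → 0, so ΣzᵢKᵢ = 1 with Kᵢ = Pᵢˢᵃᵗ/P ⇒ P = ΣzᵢPᵢˢᵃᵗ.
P = 0.3689·356.6 + 0.4122·201.9 + 0.2189·86.9 = 233.7953 kPa

Pbub = 233.7953 kPa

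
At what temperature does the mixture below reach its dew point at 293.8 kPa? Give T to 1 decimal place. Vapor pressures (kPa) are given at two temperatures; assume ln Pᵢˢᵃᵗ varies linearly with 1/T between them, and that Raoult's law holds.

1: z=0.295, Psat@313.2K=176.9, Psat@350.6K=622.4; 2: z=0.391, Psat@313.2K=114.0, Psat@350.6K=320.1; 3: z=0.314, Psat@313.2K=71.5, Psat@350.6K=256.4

T = 345.2 K

Dew-point temperature: Σzᵢ·P/Pᵢˢᵃᵗ(T) = 1. Interpolate ln Pᵢˢᵃᵗ = aᵢ + bᵢ/T.
  T = 313.2 K: ΣzᵢP/Pᵢˢᵃᵗ = 2.7879
  T = 350.6 K: ΣzᵢP/Pᵢˢᵃᵗ = 0.8579
  T = 331.9 K: ΣzᵢP/Pᵢˢᵃᵗ = 1.4935
  T = 341.2 K: ΣzᵢP/Pᵢˢᵃᵗ = 1.1246
  T = 345.9 K: ΣzᵢP/Pᵢˢᵃᵗ = 0.9804
  T = 343.5 K: ΣzᵢP/Pᵢˢᵃᵗ = 1.0510
Interpolating between 343.5 K and 345.9 K gives T ≈ 345.2 K.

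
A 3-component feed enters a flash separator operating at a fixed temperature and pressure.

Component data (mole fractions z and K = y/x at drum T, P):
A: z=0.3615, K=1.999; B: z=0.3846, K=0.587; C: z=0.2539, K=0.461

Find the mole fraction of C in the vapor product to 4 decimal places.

y_C = 0.1266

Rachford–Rice: g(β) = Σ zᵢ(Kᵢ−1)/(1+β(Kᵢ−1)) = 0.
Check two-phase: ΣzᵢKᵢ = 1.0654 > 1 and Σzᵢ/Kᵢ = 1.3868 > 1, so g(0) = 0.0654 > 0 and g(1) = -0.3868 < 0.
Iterate (Newton) starting at β = 0.5:
  β = 0.5000: g = -0.14668, g' = -0.4029 → β = 0.1359
  β = 0.1359: g = 0.00201, g' = -0.4392 → β = 0.1405
Converged at β = 0.1405.
Compositions from xᵢ = zᵢ/(1+β(Kᵢ−1)), yᵢ = Kᵢxᵢ:
  A: x = 0.3170, y = 0.6337
  B: x = 0.4083, y = 0.2397
  C: x = 0.2747, y = 0.1266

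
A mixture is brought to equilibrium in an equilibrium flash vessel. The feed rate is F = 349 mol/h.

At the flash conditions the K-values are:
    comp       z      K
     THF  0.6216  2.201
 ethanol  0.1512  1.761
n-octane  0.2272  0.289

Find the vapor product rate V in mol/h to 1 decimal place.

Rachford–Rice: g(β) = Σ zᵢ(Kᵢ−1)/(1+β(Kᵢ−1)) = 0.
g(0) = ΣzᵢKᵢ − 1 = 0.7001 and g(1) = 1 − Σzᵢ/Kᵢ = -0.1544, so a root lies in (0, 1).
Newton iteration, β⁰ = 0.5:
  β = 0.5000: g = 0.29915, g' = -0.6725 → β = 0.9449
  β = 0.9449: g = -0.07554, g' = -1.2926 → β = 0.8864
  β = 0.8864: g = -0.00657, g' = -1.0816 → β = 0.8803
Converged at β = 0.8803.
Then V = β·F = 0.8803·349 = 307.2 mol/h and L = F − V = 41.8 mol/h.

V = 307.2 mol/h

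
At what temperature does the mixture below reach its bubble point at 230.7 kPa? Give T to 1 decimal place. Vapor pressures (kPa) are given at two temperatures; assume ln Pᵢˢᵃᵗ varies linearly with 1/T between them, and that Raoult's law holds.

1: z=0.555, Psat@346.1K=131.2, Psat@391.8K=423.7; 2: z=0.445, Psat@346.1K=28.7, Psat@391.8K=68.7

Bubble-point temperature: ΣzᵢPᵢˢᵃᵗ(T) = P. Interpolate ln Pᵢˢᵃᵗ = aᵢ + bᵢ/T.
  T = 346.1 K: ΣzᵢPᵢˢᵃᵗ = 85.59 kPa
  T = 391.8 K: ΣzᵢPᵢˢᵃᵗ = 265.72 kPa
  T = 369.0 K: ΣzᵢPᵢˢᵃᵗ = 156.19 kPa
  T = 380.4 K: ΣzᵢPᵢˢᵃᵗ = 205.30 kPa
  T = 386.1 K: ΣzᵢPᵢˢᵃᵗ = 234.00 kPa
  T = 383.2 K: ΣzᵢPᵢˢᵃᵗ = 219.03 kPa
Interpolating between 383.2 K and 386.1 K gives T ≈ 385.5 K.

T = 385.5 K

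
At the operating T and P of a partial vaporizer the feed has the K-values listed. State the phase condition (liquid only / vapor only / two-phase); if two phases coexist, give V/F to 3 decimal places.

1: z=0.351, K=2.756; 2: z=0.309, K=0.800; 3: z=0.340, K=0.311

two-phase, V/F = 0.359

ΣzᵢKᵢ = 1.320; Σzᵢ/Kᵢ = 1.607.
Both exceed 1, so a two-phase solution exists.
Newton iteration, ψ⁰ = 0.5:
  ψ = 0.500: g = -0.0978, g' = -0.698 → ψ = 0.360
  ψ = 0.360: g = -0.0003, g' = -0.706 → ψ = 0.359
Converged at ψ = 0.359.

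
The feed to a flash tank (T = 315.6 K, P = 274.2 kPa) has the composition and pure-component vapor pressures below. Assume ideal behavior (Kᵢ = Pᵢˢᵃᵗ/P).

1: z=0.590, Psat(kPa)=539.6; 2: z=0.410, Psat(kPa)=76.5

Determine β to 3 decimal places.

Raoult's law: Kᵢ = Pᵢˢᵃᵗ/P = Pᵢˢᵃᵗ/274.2.
  K_1 = 539.6/274.2 = 1.96791, K_2 = 76.5/274.2 = 0.27899
Material balance + equilibrium reduce to Σ zᵢ(Kᵢ−1)/(1+β(Kᵢ−1)) = 0.
Check two-phase: ΣzᵢKᵢ = 1.275 > 1 and Σzᵢ/Kᵢ = 1.769 > 1, so g(0) = 0.275 > 0 and g(1) = -0.769 < 0.
Binary case is linear: z₁(K₁−1)(1+β(K₂−1)) + z₂(K₂−1)(1+β(K₁−1)) = 0
⇒ β = [z₁(K₁−1)+z₂(K₂−1)] / [−(K₁−1)(K₂−1)] = 0.2755/0.6979 = 0.395

β = 0.395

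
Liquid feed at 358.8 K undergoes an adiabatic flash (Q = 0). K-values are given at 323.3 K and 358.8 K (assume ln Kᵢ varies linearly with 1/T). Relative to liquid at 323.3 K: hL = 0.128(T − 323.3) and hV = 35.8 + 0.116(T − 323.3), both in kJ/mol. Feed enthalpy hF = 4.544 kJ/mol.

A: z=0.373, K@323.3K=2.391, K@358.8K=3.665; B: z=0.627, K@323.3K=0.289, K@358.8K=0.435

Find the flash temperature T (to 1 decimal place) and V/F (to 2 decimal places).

T = 326.6 K, V/F = 0.12

Adiabatic flash: solve Rachford–Rice at each trial T, then check hF = ψ·hV(T) + (1−ψ)·hL(T).
  T = 323.3 K: K = (2.391, 0.289), RR gives ψ = 0.074, H_out = 2.644 kJ/mol
  T = 358.8 K: K = (3.665, 0.435), RR gives ψ = 0.425, H_out = 19.575 kJ/mol
  T = 341.1 K: K = (2.995, 0.359), RR gives ψ = 0.267, H_out = 11.788 kJ/mol
  T = 332.2 K: K = (2.684, 0.323), RR gives ψ = 0.179, H_out = 7.512 kJ/mol
  T = 327.8 K: K = (2.537, 0.306), RR gives ψ = 0.129, H_out = 5.202 kJ/mol
  T = 325.6 K: K = (2.465, 0.298), RR gives ψ = 0.103, H_out = 3.980 kJ/mol
Linear interpolation between T = 325.6 (H_out = 3.980) and T = 327.8 (H_out = 5.202) on hF = 4.544 gives T ≈ 326.6 K, at which ψ = 0.12.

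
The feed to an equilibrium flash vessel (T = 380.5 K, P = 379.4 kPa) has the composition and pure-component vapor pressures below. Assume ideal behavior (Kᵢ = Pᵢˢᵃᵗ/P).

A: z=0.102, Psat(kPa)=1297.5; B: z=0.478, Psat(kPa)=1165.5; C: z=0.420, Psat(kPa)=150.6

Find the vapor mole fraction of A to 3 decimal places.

Raoult's law: Kᵢ = Pᵢˢᵃᵗ/P = Pᵢˢᵃᵗ/379.4.
  K_A = 1297.5/379.4 = 3.41987, K_B = 1165.5/379.4 = 3.07196, K_C = 150.6/379.4 = 0.39694
Newton iteration, V/F⁰ = 0.5:
  V/F = 0.500: g = 0.2355, g' = -0.930 → V/F = 0.753
  V/F = 0.753: g = 0.0102, g' = -0.901 → V/F = 0.764
Converged at V/F = 0.764.
Compositions from xᵢ = zᵢ/(1+V/F(Kᵢ−1)), yᵢ = Kᵢxᵢ:
  A: x = 0.036, y = 0.122
  B: x = 0.185, y = 0.568
  C: x = 0.779, y = 0.309

y_A = 0.122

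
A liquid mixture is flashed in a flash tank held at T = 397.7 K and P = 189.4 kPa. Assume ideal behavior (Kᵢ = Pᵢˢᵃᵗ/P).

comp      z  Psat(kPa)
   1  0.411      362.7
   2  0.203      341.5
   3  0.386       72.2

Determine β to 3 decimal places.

Raoult's law: Kᵢ = Pᵢˢᵃᵗ/P = Pᵢˢᵃᵗ/189.4.
  K_1 = 362.7/189.4 = 1.91499, K_2 = 341.5/189.4 = 1.80306, K_3 = 72.2/189.4 = 0.38120
Newton–Raphson from β = 0.32:
  β = 0.320: g = 0.1228, g' = -0.519 → β = 0.557
  β = 0.557: g = -0.0026, g' = -0.558 → β = 0.552
Converged at β = 0.552.

β = 0.552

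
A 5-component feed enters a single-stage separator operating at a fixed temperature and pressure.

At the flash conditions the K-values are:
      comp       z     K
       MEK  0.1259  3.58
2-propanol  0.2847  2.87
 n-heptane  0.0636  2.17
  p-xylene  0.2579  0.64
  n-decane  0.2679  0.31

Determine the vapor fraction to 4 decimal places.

ψ = 0.5854

Let ψ = V/F and solve Σ zᵢ(Kᵢ−1)/(1+ψ(Kᵢ−1)) = 0.
Feasibility: ΣzᵢKᵢ = 1.6539, Σzᵢ/Kᵢ = 1.4308 — both > 1, two phases present.
Iterate (Newton) starting at ψ = 0.5:
  ψ = 0.5000: g = 0.06849, g' = -0.8074 → ψ = 0.5848
  ψ = 0.5848: g = 0.00043, g' = -0.8031 → ψ = 0.5854
Converged at ψ = 0.5854.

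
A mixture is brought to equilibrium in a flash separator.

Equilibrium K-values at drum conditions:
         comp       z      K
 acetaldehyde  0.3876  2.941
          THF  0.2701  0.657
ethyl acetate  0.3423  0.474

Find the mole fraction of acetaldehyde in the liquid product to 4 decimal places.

x_acetaldehyde = 0.1886

Rachford–Rice: g(ψ) = Σ zᵢ(Kᵢ−1)/(1+ψ(Kᵢ−1)) = 0.
g(0) = ΣzᵢKᵢ − 1 = 0.4796 and g(1) = 1 − Σzᵢ/Kᵢ = -0.2651, so a root lies in (0, 1).
Iterate (Newton) starting at ψ = 0.53:
  ψ = 0.5300: g = 0.00796, g' = -0.5843 → ψ = 0.5436
  ψ = 0.5436: g = 0.00003, g' = -0.5795 → ψ = 0.5437
Converged at ψ = 0.5437.
Compositions from xᵢ = zᵢ/(1+ψ(Kᵢ−1)), yᵢ = Kᵢxᵢ:
  acetaldehyde: x = 0.1886, y = 0.5546
  THF: x = 0.3320, y = 0.2181
  ethyl acetate: x = 0.4794, y = 0.2272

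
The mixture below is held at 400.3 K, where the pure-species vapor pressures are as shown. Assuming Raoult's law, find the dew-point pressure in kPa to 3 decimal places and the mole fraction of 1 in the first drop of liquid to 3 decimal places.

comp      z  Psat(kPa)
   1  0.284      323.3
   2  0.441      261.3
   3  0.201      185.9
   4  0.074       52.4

Pdew = 197.644 kPa, x_1 = 0.174

At the dew point ψ → 1, so Σzᵢ/Kᵢ = 1 with Kᵢ = Pᵢˢᵃᵗ/P ⇒ 1/P = Σzᵢ/Pᵢˢᵃᵗ.
1/P = 0.284/323.3 + 0.441/261.3 + 0.201/185.9 + 0.074/52.4 = 0.005060 ⇒ P = 197.644 kPa
xᵢ = zᵢP/Pᵢˢᵃᵗ ⇒ x_1 = 0.284·197.644/323.3 = 0.174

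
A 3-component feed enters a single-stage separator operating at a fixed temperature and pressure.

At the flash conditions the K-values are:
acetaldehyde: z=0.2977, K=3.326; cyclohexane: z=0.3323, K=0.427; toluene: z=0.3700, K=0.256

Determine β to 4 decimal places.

β = 0.1462

Rachford–Rice: g(β) = Σ zᵢ(Kᵢ−1)/(1+β(Kᵢ−1)) = 0.
Check two-phase: ΣzᵢKᵢ = 1.2268 > 1 and Σzᵢ/Kᵢ = 2.3130 > 1, so g(0) = 0.2268 > 0 and g(1) = -1.3130 < 0.
Iterate (Newton) starting at β = 0.44:
  β = 0.4400: g = -0.32164, g' = -1.0411 → β = 0.1311
  β = 0.1311: g = 0.01978, g' = -1.3250 → β = 0.1460
  β = 0.1460: g = 0.00030, g' = -1.2853 → β = 0.1462
Converged at β = 0.1462.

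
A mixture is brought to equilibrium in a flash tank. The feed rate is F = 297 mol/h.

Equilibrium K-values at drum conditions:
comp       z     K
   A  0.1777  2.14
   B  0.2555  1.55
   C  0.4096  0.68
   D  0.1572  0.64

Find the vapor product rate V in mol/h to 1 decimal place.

Newton–Raphson from V/F = 0.5:
  V/F = 0.5000: g = 0.01419, g' = -0.2310 → V/F = 0.5614
  V/F = 0.5614: g = 0.00018, g' = -0.2253 → V/F = 0.5623
Converged at V/F = 0.5623.
Then V = V/F·F = 0.5623·297 = 167.0 mol/h and L = F − V = 130.0 mol/h.

V = 167.0 mol/h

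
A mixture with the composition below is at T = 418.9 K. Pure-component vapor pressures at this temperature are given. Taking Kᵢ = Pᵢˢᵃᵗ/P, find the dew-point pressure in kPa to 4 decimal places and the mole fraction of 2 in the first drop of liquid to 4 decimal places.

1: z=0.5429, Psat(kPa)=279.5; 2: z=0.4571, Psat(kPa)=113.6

At the dew point ψ → 1, so Σzᵢ/Kᵢ = 1 with Kᵢ = Pᵢˢᵃᵗ/P ⇒ 1/P = Σzᵢ/Pᵢˢᵃᵗ.
1/P = 0.5429/279.5 + 0.4571/113.6 = 0.0059662 ⇒ P = 167.6119 kPa
xᵢ = zᵢP/Pᵢˢᵃᵗ ⇒ x_2 = 0.4571·167.6119/113.6 = 0.6744

Pdew = 167.6119 kPa, x_2 = 0.6744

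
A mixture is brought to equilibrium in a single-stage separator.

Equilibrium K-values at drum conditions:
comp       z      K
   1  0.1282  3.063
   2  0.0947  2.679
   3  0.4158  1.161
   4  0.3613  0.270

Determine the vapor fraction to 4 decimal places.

ψ = 0.2927

Rachford–Rice: g(ψ) = Σ zᵢ(Kᵢ−1)/(1+ψ(Kᵢ−1)) = 0.
Feasibility: ΣzᵢKᵢ = 1.2267, Σzᵢ/Kᵢ = 1.7735 — both > 1, two phases present.
Newton–Raphson from ψ = 0.52:
  ψ = 0.5200: g = -0.15087, g' = -0.7125 → ψ = 0.3082
  ψ = 0.3082: g = -0.01011, g' = -0.6502 → ψ = 0.2927
Converged at ψ = 0.2927.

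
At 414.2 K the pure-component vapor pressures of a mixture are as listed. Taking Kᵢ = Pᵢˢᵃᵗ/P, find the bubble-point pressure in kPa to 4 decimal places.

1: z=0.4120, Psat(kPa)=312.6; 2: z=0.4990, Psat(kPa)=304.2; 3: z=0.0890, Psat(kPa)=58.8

Pbub = 285.8202 kPa

At the bubble point ψ → 0, so ΣzᵢKᵢ = 1 with Kᵢ = Pᵢˢᵃᵗ/P ⇒ P = ΣzᵢPᵢˢᵃᵗ.
P = 0.4120·312.6 + 0.4990·304.2 + 0.0890·58.8 = 285.8202 kPa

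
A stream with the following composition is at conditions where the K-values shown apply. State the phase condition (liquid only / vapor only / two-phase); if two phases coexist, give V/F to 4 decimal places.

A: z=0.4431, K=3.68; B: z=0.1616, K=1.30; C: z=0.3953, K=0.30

two-phase, V/F = 0.6183

ΣzᵢKᵢ = 1.9593; Σzᵢ/Kᵢ = 1.5624.
Both exceed 1, so a two-phase solution exists.
Let ψ = V/F and solve Σ zᵢ(Kᵢ−1)/(1+ψ(Kᵢ−1)) = 0.
Newton iteration, ψ⁰ = 0.63:
  ψ = 0.6300: g = -0.01252, g' = -1.0705 → ψ = 0.6183
Converged at ψ = 0.6183.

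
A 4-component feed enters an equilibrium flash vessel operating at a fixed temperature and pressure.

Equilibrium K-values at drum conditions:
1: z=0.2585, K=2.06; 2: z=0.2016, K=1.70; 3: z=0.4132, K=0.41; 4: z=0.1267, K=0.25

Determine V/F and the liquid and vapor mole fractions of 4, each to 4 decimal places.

Material balance + equilibrium reduce to Σ zᵢ(Kᵢ−1)/(1+V/F(Kᵢ−1)) = 0.
Check two-phase: ΣzᵢKᵢ = 1.0763 > 1 and Σzᵢ/Kᵢ = 1.7587 > 1, so g(0) = 0.0763 > 0 and g(1) = -0.7587 < 0.
Newton iteration, V/F⁰ = 0.5:
  V/F = 0.5000: g = -0.21421, g' = -0.6501 → V/F = 0.1705
  V/F = 0.1705: g = -0.02187, g' = -0.5587 → V/F = 0.1314
  V/F = 0.1314: g = 0.00008, g' = -0.5634 → V/F = 0.1315
Converged at V/F = 0.1315.
Compositions from xᵢ = zᵢ/(1+V/F(Kᵢ−1)), yᵢ = Kᵢxᵢ:
  1: x = 0.2269, y = 0.4674
  2: x = 0.1846, y = 0.3138
  3: x = 0.4480, y = 0.1837
  4: x = 0.1406, y = 0.0351

V/F = 0.1315, x_4 = 0.1406, y_4 = 0.0351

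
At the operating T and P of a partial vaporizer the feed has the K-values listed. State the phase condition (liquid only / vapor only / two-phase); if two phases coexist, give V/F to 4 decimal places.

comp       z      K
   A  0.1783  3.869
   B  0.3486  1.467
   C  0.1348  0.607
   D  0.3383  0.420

two-phase, V/F = 0.4997

ΣzᵢKᵢ = 1.4251; Σzᵢ/Kᵢ = 1.3113.
Both exceed 1, so a two-phase solution exists.
Let ψ = V/F and solve Σ zᵢ(Kᵢ−1)/(1+ψ(Kᵢ−1)) = 0.
Iterate (Newton) starting at ψ = 0.5:
  ψ = 0.5000: g = -0.00019, g' = -0.5556 → ψ = 0.4997
Converged at ψ = 0.4997.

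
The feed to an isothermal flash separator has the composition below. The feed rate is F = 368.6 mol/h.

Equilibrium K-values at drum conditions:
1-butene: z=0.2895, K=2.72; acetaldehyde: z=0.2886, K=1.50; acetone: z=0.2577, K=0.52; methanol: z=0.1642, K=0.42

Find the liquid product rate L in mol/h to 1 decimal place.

Rachford–Rice: g(ψ) = Σ zᵢ(Kᵢ−1)/(1+ψ(Kᵢ−1)) = 0.
Feasibility: ΣzᵢKᵢ = 1.4233, Σzᵢ/Kᵢ = 1.1854 — both > 1, two phases present.
Newton–Raphson from ψ = 0.6:
  ψ = 0.6000: g = 0.03625, g' = -0.4972 → ψ = 0.6729
  ψ = 0.6729: g = -0.00013, g' = -0.5025 → ψ = 0.6726
Converged at ψ = 0.6726.
Then V = ψ·F = 0.6726·368.6 = 247.9 mol/h and L = F − V = 120.7 mol/h.

L = 120.7 mol/h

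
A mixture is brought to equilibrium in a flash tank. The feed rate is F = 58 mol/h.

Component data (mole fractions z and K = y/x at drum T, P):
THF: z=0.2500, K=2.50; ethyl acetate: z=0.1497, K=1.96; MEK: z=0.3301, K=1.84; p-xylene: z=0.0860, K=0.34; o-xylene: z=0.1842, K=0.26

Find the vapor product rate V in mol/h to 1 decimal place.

Let ψ = V/F and solve Σ zᵢ(Kᵢ−1)/(1+ψ(Kᵢ−1)) = 0.
Feasibility: ΣzᵢKᵢ = 1.6029, Σzᵢ/Kᵢ = 1.3172 — both > 1, two phases present.
Newton iteration, ψ⁰ = 0.32:
  ψ = 0.3200: g = 0.33130, g' = -0.7156 → ψ = 0.7830
  ψ = 0.7830: g = -0.01976, g' = -0.9793 → ψ = 0.7628
  ψ = 0.7628: g = -0.00042, g' = -0.9385 → ψ = 0.7623
Converged at ψ = 0.7623.
Then V = ψ·F = 0.7623·58 = 44.2 mol/h and L = F − V = 13.8 mol/h.

V = 44.2 mol/h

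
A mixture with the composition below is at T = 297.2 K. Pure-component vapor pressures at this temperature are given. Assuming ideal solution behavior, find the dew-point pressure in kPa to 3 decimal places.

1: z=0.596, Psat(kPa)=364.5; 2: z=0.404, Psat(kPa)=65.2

At the dew point ψ → 1, so Σzᵢ/Kᵢ = 1 with Kᵢ = Pᵢˢᵃᵗ/P ⇒ 1/P = Σzᵢ/Pᵢˢᵃᵗ.
1/P = 0.596/364.5 + 0.404/65.2 = 0.007831 ⇒ P = 127.691 kPa

Pdew = 127.691 kPa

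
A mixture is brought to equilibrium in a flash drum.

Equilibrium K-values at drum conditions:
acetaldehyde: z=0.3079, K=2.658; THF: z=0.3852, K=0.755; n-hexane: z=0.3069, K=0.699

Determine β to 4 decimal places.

β = 0.7207

Let β = V/F and solve Σ zᵢ(Kᵢ−1)/(1+β(Kᵢ−1)) = 0.
g(0) = ΣzᵢKᵢ − 1 = 0.3237 and g(1) = 1 − Σzᵢ/Kᵢ = -0.0651, so a root lies in (0, 1).
Newton–Raphson from β = 0.5:
  β = 0.5000: g = 0.06282, g' = -0.3216 → β = 0.6954
  β = 0.6954: g = 0.00654, g' = -0.2607 → β = 0.7204
  β = 0.7204: g = 0.00007, g' = -0.2552 → β = 0.7207
Converged at β = 0.7207.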